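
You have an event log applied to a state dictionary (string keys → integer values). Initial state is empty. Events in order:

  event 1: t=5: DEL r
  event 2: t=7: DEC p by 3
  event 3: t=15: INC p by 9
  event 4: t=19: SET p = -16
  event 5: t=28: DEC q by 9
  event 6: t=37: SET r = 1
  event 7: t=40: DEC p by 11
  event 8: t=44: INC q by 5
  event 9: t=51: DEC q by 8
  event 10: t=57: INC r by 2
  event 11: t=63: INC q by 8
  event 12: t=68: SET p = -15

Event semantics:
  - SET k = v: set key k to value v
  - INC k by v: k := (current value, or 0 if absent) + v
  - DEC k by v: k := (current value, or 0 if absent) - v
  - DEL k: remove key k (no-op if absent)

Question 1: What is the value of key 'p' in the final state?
Answer: -15

Derivation:
Track key 'p' through all 12 events:
  event 1 (t=5: DEL r): p unchanged
  event 2 (t=7: DEC p by 3): p (absent) -> -3
  event 3 (t=15: INC p by 9): p -3 -> 6
  event 4 (t=19: SET p = -16): p 6 -> -16
  event 5 (t=28: DEC q by 9): p unchanged
  event 6 (t=37: SET r = 1): p unchanged
  event 7 (t=40: DEC p by 11): p -16 -> -27
  event 8 (t=44: INC q by 5): p unchanged
  event 9 (t=51: DEC q by 8): p unchanged
  event 10 (t=57: INC r by 2): p unchanged
  event 11 (t=63: INC q by 8): p unchanged
  event 12 (t=68: SET p = -15): p -27 -> -15
Final: p = -15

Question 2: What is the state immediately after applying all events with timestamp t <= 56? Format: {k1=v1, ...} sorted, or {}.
Apply events with t <= 56 (9 events):
  after event 1 (t=5: DEL r): {}
  after event 2 (t=7: DEC p by 3): {p=-3}
  after event 3 (t=15: INC p by 9): {p=6}
  after event 4 (t=19: SET p = -16): {p=-16}
  after event 5 (t=28: DEC q by 9): {p=-16, q=-9}
  after event 6 (t=37: SET r = 1): {p=-16, q=-9, r=1}
  after event 7 (t=40: DEC p by 11): {p=-27, q=-9, r=1}
  after event 8 (t=44: INC q by 5): {p=-27, q=-4, r=1}
  after event 9 (t=51: DEC q by 8): {p=-27, q=-12, r=1}

Answer: {p=-27, q=-12, r=1}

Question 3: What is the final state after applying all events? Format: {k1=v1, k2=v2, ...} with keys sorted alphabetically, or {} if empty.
  after event 1 (t=5: DEL r): {}
  after event 2 (t=7: DEC p by 3): {p=-3}
  after event 3 (t=15: INC p by 9): {p=6}
  after event 4 (t=19: SET p = -16): {p=-16}
  after event 5 (t=28: DEC q by 9): {p=-16, q=-9}
  after event 6 (t=37: SET r = 1): {p=-16, q=-9, r=1}
  after event 7 (t=40: DEC p by 11): {p=-27, q=-9, r=1}
  after event 8 (t=44: INC q by 5): {p=-27, q=-4, r=1}
  after event 9 (t=51: DEC q by 8): {p=-27, q=-12, r=1}
  after event 10 (t=57: INC r by 2): {p=-27, q=-12, r=3}
  after event 11 (t=63: INC q by 8): {p=-27, q=-4, r=3}
  after event 12 (t=68: SET p = -15): {p=-15, q=-4, r=3}

Answer: {p=-15, q=-4, r=3}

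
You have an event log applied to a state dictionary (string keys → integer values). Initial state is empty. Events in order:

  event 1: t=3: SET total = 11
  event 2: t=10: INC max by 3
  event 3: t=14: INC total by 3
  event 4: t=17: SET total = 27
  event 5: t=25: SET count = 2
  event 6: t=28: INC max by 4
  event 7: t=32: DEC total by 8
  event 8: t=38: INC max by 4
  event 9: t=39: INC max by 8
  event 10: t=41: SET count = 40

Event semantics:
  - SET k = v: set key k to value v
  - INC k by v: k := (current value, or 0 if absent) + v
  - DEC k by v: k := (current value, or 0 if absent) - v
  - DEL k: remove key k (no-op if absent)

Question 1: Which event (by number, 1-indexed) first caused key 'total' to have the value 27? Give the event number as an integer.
Answer: 4

Derivation:
Looking for first event where total becomes 27:
  event 1: total = 11
  event 2: total = 11
  event 3: total = 14
  event 4: total 14 -> 27  <-- first match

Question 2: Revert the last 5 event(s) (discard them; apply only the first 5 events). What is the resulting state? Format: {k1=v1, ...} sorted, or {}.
Answer: {count=2, max=3, total=27}

Derivation:
Keep first 5 events (discard last 5):
  after event 1 (t=3: SET total = 11): {total=11}
  after event 2 (t=10: INC max by 3): {max=3, total=11}
  after event 3 (t=14: INC total by 3): {max=3, total=14}
  after event 4 (t=17: SET total = 27): {max=3, total=27}
  after event 5 (t=25: SET count = 2): {count=2, max=3, total=27}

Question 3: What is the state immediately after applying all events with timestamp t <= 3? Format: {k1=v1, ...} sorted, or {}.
Answer: {total=11}

Derivation:
Apply events with t <= 3 (1 events):
  after event 1 (t=3: SET total = 11): {total=11}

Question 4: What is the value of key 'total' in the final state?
Answer: 19

Derivation:
Track key 'total' through all 10 events:
  event 1 (t=3: SET total = 11): total (absent) -> 11
  event 2 (t=10: INC max by 3): total unchanged
  event 3 (t=14: INC total by 3): total 11 -> 14
  event 4 (t=17: SET total = 27): total 14 -> 27
  event 5 (t=25: SET count = 2): total unchanged
  event 6 (t=28: INC max by 4): total unchanged
  event 7 (t=32: DEC total by 8): total 27 -> 19
  event 8 (t=38: INC max by 4): total unchanged
  event 9 (t=39: INC max by 8): total unchanged
  event 10 (t=41: SET count = 40): total unchanged
Final: total = 19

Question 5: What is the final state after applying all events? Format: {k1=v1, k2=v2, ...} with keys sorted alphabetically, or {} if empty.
  after event 1 (t=3: SET total = 11): {total=11}
  after event 2 (t=10: INC max by 3): {max=3, total=11}
  after event 3 (t=14: INC total by 3): {max=3, total=14}
  after event 4 (t=17: SET total = 27): {max=3, total=27}
  after event 5 (t=25: SET count = 2): {count=2, max=3, total=27}
  after event 6 (t=28: INC max by 4): {count=2, max=7, total=27}
  after event 7 (t=32: DEC total by 8): {count=2, max=7, total=19}
  after event 8 (t=38: INC max by 4): {count=2, max=11, total=19}
  after event 9 (t=39: INC max by 8): {count=2, max=19, total=19}
  after event 10 (t=41: SET count = 40): {count=40, max=19, total=19}

Answer: {count=40, max=19, total=19}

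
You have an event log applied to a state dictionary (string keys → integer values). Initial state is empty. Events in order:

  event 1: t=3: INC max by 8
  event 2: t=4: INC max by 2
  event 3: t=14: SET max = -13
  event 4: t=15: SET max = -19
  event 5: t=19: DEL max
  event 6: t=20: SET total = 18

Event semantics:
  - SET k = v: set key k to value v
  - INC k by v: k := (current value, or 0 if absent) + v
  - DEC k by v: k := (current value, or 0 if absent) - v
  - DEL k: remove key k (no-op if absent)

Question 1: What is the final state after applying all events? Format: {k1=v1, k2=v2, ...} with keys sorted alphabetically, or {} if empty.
  after event 1 (t=3: INC max by 8): {max=8}
  after event 2 (t=4: INC max by 2): {max=10}
  after event 3 (t=14: SET max = -13): {max=-13}
  after event 4 (t=15: SET max = -19): {max=-19}
  after event 5 (t=19: DEL max): {}
  after event 6 (t=20: SET total = 18): {total=18}

Answer: {total=18}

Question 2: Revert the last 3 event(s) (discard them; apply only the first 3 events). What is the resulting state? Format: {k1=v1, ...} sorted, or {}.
Answer: {max=-13}

Derivation:
Keep first 3 events (discard last 3):
  after event 1 (t=3: INC max by 8): {max=8}
  after event 2 (t=4: INC max by 2): {max=10}
  after event 3 (t=14: SET max = -13): {max=-13}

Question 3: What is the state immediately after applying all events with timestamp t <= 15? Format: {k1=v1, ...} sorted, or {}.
Apply events with t <= 15 (4 events):
  after event 1 (t=3: INC max by 8): {max=8}
  after event 2 (t=4: INC max by 2): {max=10}
  after event 3 (t=14: SET max = -13): {max=-13}
  after event 4 (t=15: SET max = -19): {max=-19}

Answer: {max=-19}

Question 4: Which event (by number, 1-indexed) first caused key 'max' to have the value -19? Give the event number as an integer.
Looking for first event where max becomes -19:
  event 1: max = 8
  event 2: max = 10
  event 3: max = -13
  event 4: max -13 -> -19  <-- first match

Answer: 4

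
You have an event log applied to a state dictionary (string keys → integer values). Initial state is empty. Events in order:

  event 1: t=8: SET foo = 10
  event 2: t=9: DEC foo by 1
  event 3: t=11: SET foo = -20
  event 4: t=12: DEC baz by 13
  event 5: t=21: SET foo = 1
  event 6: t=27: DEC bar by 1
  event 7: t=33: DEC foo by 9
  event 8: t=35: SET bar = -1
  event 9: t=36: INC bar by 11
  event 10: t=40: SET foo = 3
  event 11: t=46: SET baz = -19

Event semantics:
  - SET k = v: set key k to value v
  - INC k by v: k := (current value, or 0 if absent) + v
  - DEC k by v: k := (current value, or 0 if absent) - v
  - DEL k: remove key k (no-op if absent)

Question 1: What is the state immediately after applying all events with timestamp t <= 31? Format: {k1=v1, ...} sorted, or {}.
Answer: {bar=-1, baz=-13, foo=1}

Derivation:
Apply events with t <= 31 (6 events):
  after event 1 (t=8: SET foo = 10): {foo=10}
  after event 2 (t=9: DEC foo by 1): {foo=9}
  after event 3 (t=11: SET foo = -20): {foo=-20}
  after event 4 (t=12: DEC baz by 13): {baz=-13, foo=-20}
  after event 5 (t=21: SET foo = 1): {baz=-13, foo=1}
  after event 6 (t=27: DEC bar by 1): {bar=-1, baz=-13, foo=1}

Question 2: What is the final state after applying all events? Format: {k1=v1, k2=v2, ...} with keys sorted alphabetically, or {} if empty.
Answer: {bar=10, baz=-19, foo=3}

Derivation:
  after event 1 (t=8: SET foo = 10): {foo=10}
  after event 2 (t=9: DEC foo by 1): {foo=9}
  after event 3 (t=11: SET foo = -20): {foo=-20}
  after event 4 (t=12: DEC baz by 13): {baz=-13, foo=-20}
  after event 5 (t=21: SET foo = 1): {baz=-13, foo=1}
  after event 6 (t=27: DEC bar by 1): {bar=-1, baz=-13, foo=1}
  after event 7 (t=33: DEC foo by 9): {bar=-1, baz=-13, foo=-8}
  after event 8 (t=35: SET bar = -1): {bar=-1, baz=-13, foo=-8}
  after event 9 (t=36: INC bar by 11): {bar=10, baz=-13, foo=-8}
  after event 10 (t=40: SET foo = 3): {bar=10, baz=-13, foo=3}
  after event 11 (t=46: SET baz = -19): {bar=10, baz=-19, foo=3}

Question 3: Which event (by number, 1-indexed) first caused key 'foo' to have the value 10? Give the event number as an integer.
Answer: 1

Derivation:
Looking for first event where foo becomes 10:
  event 1: foo (absent) -> 10  <-- first match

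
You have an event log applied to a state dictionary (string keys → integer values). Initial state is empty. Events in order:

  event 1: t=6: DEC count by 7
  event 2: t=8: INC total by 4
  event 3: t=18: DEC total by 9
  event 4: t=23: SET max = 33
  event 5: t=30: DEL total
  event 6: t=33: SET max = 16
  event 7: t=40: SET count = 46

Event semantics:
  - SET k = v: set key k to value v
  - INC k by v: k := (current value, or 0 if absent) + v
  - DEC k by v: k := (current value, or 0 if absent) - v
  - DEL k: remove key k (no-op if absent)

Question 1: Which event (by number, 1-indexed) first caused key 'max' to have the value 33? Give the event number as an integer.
Answer: 4

Derivation:
Looking for first event where max becomes 33:
  event 4: max (absent) -> 33  <-- first match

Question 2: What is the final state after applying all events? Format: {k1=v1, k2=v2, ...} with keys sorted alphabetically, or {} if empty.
  after event 1 (t=6: DEC count by 7): {count=-7}
  after event 2 (t=8: INC total by 4): {count=-7, total=4}
  after event 3 (t=18: DEC total by 9): {count=-7, total=-5}
  after event 4 (t=23: SET max = 33): {count=-7, max=33, total=-5}
  after event 5 (t=30: DEL total): {count=-7, max=33}
  after event 6 (t=33: SET max = 16): {count=-7, max=16}
  after event 7 (t=40: SET count = 46): {count=46, max=16}

Answer: {count=46, max=16}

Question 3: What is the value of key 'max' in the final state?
Track key 'max' through all 7 events:
  event 1 (t=6: DEC count by 7): max unchanged
  event 2 (t=8: INC total by 4): max unchanged
  event 3 (t=18: DEC total by 9): max unchanged
  event 4 (t=23: SET max = 33): max (absent) -> 33
  event 5 (t=30: DEL total): max unchanged
  event 6 (t=33: SET max = 16): max 33 -> 16
  event 7 (t=40: SET count = 46): max unchanged
Final: max = 16

Answer: 16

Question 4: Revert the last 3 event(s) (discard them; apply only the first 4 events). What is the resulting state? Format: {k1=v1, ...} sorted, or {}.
Keep first 4 events (discard last 3):
  after event 1 (t=6: DEC count by 7): {count=-7}
  after event 2 (t=8: INC total by 4): {count=-7, total=4}
  after event 3 (t=18: DEC total by 9): {count=-7, total=-5}
  after event 4 (t=23: SET max = 33): {count=-7, max=33, total=-5}

Answer: {count=-7, max=33, total=-5}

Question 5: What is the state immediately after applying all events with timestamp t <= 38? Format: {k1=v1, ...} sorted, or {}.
Answer: {count=-7, max=16}

Derivation:
Apply events with t <= 38 (6 events):
  after event 1 (t=6: DEC count by 7): {count=-7}
  after event 2 (t=8: INC total by 4): {count=-7, total=4}
  after event 3 (t=18: DEC total by 9): {count=-7, total=-5}
  after event 4 (t=23: SET max = 33): {count=-7, max=33, total=-5}
  after event 5 (t=30: DEL total): {count=-7, max=33}
  after event 6 (t=33: SET max = 16): {count=-7, max=16}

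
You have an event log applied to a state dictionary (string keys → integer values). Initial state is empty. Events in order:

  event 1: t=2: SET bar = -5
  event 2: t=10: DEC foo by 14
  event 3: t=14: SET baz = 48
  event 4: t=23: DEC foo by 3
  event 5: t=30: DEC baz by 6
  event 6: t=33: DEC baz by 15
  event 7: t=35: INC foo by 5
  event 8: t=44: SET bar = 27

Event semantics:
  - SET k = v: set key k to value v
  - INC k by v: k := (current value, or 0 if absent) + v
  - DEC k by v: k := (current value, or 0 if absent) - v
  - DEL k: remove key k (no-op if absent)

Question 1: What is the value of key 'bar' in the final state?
Answer: 27

Derivation:
Track key 'bar' through all 8 events:
  event 1 (t=2: SET bar = -5): bar (absent) -> -5
  event 2 (t=10: DEC foo by 14): bar unchanged
  event 3 (t=14: SET baz = 48): bar unchanged
  event 4 (t=23: DEC foo by 3): bar unchanged
  event 5 (t=30: DEC baz by 6): bar unchanged
  event 6 (t=33: DEC baz by 15): bar unchanged
  event 7 (t=35: INC foo by 5): bar unchanged
  event 8 (t=44: SET bar = 27): bar -5 -> 27
Final: bar = 27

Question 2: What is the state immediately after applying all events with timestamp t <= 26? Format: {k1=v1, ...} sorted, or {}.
Apply events with t <= 26 (4 events):
  after event 1 (t=2: SET bar = -5): {bar=-5}
  after event 2 (t=10: DEC foo by 14): {bar=-5, foo=-14}
  after event 3 (t=14: SET baz = 48): {bar=-5, baz=48, foo=-14}
  after event 4 (t=23: DEC foo by 3): {bar=-5, baz=48, foo=-17}

Answer: {bar=-5, baz=48, foo=-17}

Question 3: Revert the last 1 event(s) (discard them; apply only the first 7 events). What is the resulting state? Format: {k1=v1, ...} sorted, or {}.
Answer: {bar=-5, baz=27, foo=-12}

Derivation:
Keep first 7 events (discard last 1):
  after event 1 (t=2: SET bar = -5): {bar=-5}
  after event 2 (t=10: DEC foo by 14): {bar=-5, foo=-14}
  after event 3 (t=14: SET baz = 48): {bar=-5, baz=48, foo=-14}
  after event 4 (t=23: DEC foo by 3): {bar=-5, baz=48, foo=-17}
  after event 5 (t=30: DEC baz by 6): {bar=-5, baz=42, foo=-17}
  after event 6 (t=33: DEC baz by 15): {bar=-5, baz=27, foo=-17}
  after event 7 (t=35: INC foo by 5): {bar=-5, baz=27, foo=-12}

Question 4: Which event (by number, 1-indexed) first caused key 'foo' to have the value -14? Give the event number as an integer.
Answer: 2

Derivation:
Looking for first event where foo becomes -14:
  event 2: foo (absent) -> -14  <-- first match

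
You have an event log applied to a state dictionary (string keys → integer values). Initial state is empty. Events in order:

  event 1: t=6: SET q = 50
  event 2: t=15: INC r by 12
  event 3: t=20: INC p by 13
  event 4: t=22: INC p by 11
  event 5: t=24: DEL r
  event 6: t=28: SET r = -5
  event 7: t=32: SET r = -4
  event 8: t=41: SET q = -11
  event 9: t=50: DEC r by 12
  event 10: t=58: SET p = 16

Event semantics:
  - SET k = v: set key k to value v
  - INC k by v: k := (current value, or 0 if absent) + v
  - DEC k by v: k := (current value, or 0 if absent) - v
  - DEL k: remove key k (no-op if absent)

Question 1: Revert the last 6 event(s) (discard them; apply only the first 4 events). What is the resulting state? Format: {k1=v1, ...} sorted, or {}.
Answer: {p=24, q=50, r=12}

Derivation:
Keep first 4 events (discard last 6):
  after event 1 (t=6: SET q = 50): {q=50}
  after event 2 (t=15: INC r by 12): {q=50, r=12}
  after event 3 (t=20: INC p by 13): {p=13, q=50, r=12}
  after event 4 (t=22: INC p by 11): {p=24, q=50, r=12}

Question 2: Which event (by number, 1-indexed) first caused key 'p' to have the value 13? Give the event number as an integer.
Answer: 3

Derivation:
Looking for first event where p becomes 13:
  event 3: p (absent) -> 13  <-- first match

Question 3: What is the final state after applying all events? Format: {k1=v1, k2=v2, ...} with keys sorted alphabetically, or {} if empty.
  after event 1 (t=6: SET q = 50): {q=50}
  after event 2 (t=15: INC r by 12): {q=50, r=12}
  after event 3 (t=20: INC p by 13): {p=13, q=50, r=12}
  after event 4 (t=22: INC p by 11): {p=24, q=50, r=12}
  after event 5 (t=24: DEL r): {p=24, q=50}
  after event 6 (t=28: SET r = -5): {p=24, q=50, r=-5}
  after event 7 (t=32: SET r = -4): {p=24, q=50, r=-4}
  after event 8 (t=41: SET q = -11): {p=24, q=-11, r=-4}
  after event 9 (t=50: DEC r by 12): {p=24, q=-11, r=-16}
  after event 10 (t=58: SET p = 16): {p=16, q=-11, r=-16}

Answer: {p=16, q=-11, r=-16}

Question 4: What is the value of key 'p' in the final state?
Answer: 16

Derivation:
Track key 'p' through all 10 events:
  event 1 (t=6: SET q = 50): p unchanged
  event 2 (t=15: INC r by 12): p unchanged
  event 3 (t=20: INC p by 13): p (absent) -> 13
  event 4 (t=22: INC p by 11): p 13 -> 24
  event 5 (t=24: DEL r): p unchanged
  event 6 (t=28: SET r = -5): p unchanged
  event 7 (t=32: SET r = -4): p unchanged
  event 8 (t=41: SET q = -11): p unchanged
  event 9 (t=50: DEC r by 12): p unchanged
  event 10 (t=58: SET p = 16): p 24 -> 16
Final: p = 16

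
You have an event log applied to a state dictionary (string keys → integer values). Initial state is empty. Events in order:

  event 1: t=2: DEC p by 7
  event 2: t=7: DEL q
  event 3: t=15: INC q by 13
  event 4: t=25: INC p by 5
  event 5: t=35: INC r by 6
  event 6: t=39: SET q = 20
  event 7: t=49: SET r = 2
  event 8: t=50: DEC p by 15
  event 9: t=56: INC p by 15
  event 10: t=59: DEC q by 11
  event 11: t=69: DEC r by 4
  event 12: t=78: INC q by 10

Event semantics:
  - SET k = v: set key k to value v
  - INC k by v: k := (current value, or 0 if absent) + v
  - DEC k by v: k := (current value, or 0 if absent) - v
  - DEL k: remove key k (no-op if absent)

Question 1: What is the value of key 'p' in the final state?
Track key 'p' through all 12 events:
  event 1 (t=2: DEC p by 7): p (absent) -> -7
  event 2 (t=7: DEL q): p unchanged
  event 3 (t=15: INC q by 13): p unchanged
  event 4 (t=25: INC p by 5): p -7 -> -2
  event 5 (t=35: INC r by 6): p unchanged
  event 6 (t=39: SET q = 20): p unchanged
  event 7 (t=49: SET r = 2): p unchanged
  event 8 (t=50: DEC p by 15): p -2 -> -17
  event 9 (t=56: INC p by 15): p -17 -> -2
  event 10 (t=59: DEC q by 11): p unchanged
  event 11 (t=69: DEC r by 4): p unchanged
  event 12 (t=78: INC q by 10): p unchanged
Final: p = -2

Answer: -2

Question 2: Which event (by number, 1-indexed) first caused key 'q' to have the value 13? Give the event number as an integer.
Answer: 3

Derivation:
Looking for first event where q becomes 13:
  event 3: q (absent) -> 13  <-- first match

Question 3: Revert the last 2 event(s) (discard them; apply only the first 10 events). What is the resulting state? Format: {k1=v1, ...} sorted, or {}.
Answer: {p=-2, q=9, r=2}

Derivation:
Keep first 10 events (discard last 2):
  after event 1 (t=2: DEC p by 7): {p=-7}
  after event 2 (t=7: DEL q): {p=-7}
  after event 3 (t=15: INC q by 13): {p=-7, q=13}
  after event 4 (t=25: INC p by 5): {p=-2, q=13}
  after event 5 (t=35: INC r by 6): {p=-2, q=13, r=6}
  after event 6 (t=39: SET q = 20): {p=-2, q=20, r=6}
  after event 7 (t=49: SET r = 2): {p=-2, q=20, r=2}
  after event 8 (t=50: DEC p by 15): {p=-17, q=20, r=2}
  after event 9 (t=56: INC p by 15): {p=-2, q=20, r=2}
  after event 10 (t=59: DEC q by 11): {p=-2, q=9, r=2}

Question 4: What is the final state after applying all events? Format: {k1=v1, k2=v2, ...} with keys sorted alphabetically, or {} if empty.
  after event 1 (t=2: DEC p by 7): {p=-7}
  after event 2 (t=7: DEL q): {p=-7}
  after event 3 (t=15: INC q by 13): {p=-7, q=13}
  after event 4 (t=25: INC p by 5): {p=-2, q=13}
  after event 5 (t=35: INC r by 6): {p=-2, q=13, r=6}
  after event 6 (t=39: SET q = 20): {p=-2, q=20, r=6}
  after event 7 (t=49: SET r = 2): {p=-2, q=20, r=2}
  after event 8 (t=50: DEC p by 15): {p=-17, q=20, r=2}
  after event 9 (t=56: INC p by 15): {p=-2, q=20, r=2}
  after event 10 (t=59: DEC q by 11): {p=-2, q=9, r=2}
  after event 11 (t=69: DEC r by 4): {p=-2, q=9, r=-2}
  after event 12 (t=78: INC q by 10): {p=-2, q=19, r=-2}

Answer: {p=-2, q=19, r=-2}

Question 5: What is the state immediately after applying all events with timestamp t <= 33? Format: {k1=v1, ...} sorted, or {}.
Answer: {p=-2, q=13}

Derivation:
Apply events with t <= 33 (4 events):
  after event 1 (t=2: DEC p by 7): {p=-7}
  after event 2 (t=7: DEL q): {p=-7}
  after event 3 (t=15: INC q by 13): {p=-7, q=13}
  after event 4 (t=25: INC p by 5): {p=-2, q=13}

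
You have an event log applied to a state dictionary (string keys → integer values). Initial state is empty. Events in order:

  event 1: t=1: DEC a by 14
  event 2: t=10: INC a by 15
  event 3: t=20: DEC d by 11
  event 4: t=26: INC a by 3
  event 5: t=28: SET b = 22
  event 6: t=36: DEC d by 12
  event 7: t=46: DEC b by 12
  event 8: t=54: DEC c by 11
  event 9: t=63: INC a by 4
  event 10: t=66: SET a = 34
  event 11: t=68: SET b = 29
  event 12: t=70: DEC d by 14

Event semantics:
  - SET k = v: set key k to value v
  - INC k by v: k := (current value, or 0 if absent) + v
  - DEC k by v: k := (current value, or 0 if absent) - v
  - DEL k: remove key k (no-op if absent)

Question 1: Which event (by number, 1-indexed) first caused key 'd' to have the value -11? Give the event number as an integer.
Looking for first event where d becomes -11:
  event 3: d (absent) -> -11  <-- first match

Answer: 3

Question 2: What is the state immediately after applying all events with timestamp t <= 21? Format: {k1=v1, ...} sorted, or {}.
Apply events with t <= 21 (3 events):
  after event 1 (t=1: DEC a by 14): {a=-14}
  after event 2 (t=10: INC a by 15): {a=1}
  after event 3 (t=20: DEC d by 11): {a=1, d=-11}

Answer: {a=1, d=-11}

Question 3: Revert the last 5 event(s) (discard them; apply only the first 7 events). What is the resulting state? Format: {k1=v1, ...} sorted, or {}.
Answer: {a=4, b=10, d=-23}

Derivation:
Keep first 7 events (discard last 5):
  after event 1 (t=1: DEC a by 14): {a=-14}
  after event 2 (t=10: INC a by 15): {a=1}
  after event 3 (t=20: DEC d by 11): {a=1, d=-11}
  after event 4 (t=26: INC a by 3): {a=4, d=-11}
  after event 5 (t=28: SET b = 22): {a=4, b=22, d=-11}
  after event 6 (t=36: DEC d by 12): {a=4, b=22, d=-23}
  after event 7 (t=46: DEC b by 12): {a=4, b=10, d=-23}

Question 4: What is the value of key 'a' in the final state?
Track key 'a' through all 12 events:
  event 1 (t=1: DEC a by 14): a (absent) -> -14
  event 2 (t=10: INC a by 15): a -14 -> 1
  event 3 (t=20: DEC d by 11): a unchanged
  event 4 (t=26: INC a by 3): a 1 -> 4
  event 5 (t=28: SET b = 22): a unchanged
  event 6 (t=36: DEC d by 12): a unchanged
  event 7 (t=46: DEC b by 12): a unchanged
  event 8 (t=54: DEC c by 11): a unchanged
  event 9 (t=63: INC a by 4): a 4 -> 8
  event 10 (t=66: SET a = 34): a 8 -> 34
  event 11 (t=68: SET b = 29): a unchanged
  event 12 (t=70: DEC d by 14): a unchanged
Final: a = 34

Answer: 34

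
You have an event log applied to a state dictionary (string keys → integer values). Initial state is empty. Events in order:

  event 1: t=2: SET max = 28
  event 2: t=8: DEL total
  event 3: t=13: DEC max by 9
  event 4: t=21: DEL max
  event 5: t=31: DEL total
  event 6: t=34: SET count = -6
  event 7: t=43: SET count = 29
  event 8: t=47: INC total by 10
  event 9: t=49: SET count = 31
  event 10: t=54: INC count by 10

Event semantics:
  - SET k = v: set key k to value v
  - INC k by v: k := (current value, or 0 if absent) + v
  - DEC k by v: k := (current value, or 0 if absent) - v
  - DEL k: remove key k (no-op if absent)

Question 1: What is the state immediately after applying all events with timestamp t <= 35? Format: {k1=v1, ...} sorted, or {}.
Apply events with t <= 35 (6 events):
  after event 1 (t=2: SET max = 28): {max=28}
  after event 2 (t=8: DEL total): {max=28}
  after event 3 (t=13: DEC max by 9): {max=19}
  after event 4 (t=21: DEL max): {}
  after event 5 (t=31: DEL total): {}
  after event 6 (t=34: SET count = -6): {count=-6}

Answer: {count=-6}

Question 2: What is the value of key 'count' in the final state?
Answer: 41

Derivation:
Track key 'count' through all 10 events:
  event 1 (t=2: SET max = 28): count unchanged
  event 2 (t=8: DEL total): count unchanged
  event 3 (t=13: DEC max by 9): count unchanged
  event 4 (t=21: DEL max): count unchanged
  event 5 (t=31: DEL total): count unchanged
  event 6 (t=34: SET count = -6): count (absent) -> -6
  event 7 (t=43: SET count = 29): count -6 -> 29
  event 8 (t=47: INC total by 10): count unchanged
  event 9 (t=49: SET count = 31): count 29 -> 31
  event 10 (t=54: INC count by 10): count 31 -> 41
Final: count = 41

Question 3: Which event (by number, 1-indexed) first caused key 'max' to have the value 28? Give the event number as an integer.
Looking for first event where max becomes 28:
  event 1: max (absent) -> 28  <-- first match

Answer: 1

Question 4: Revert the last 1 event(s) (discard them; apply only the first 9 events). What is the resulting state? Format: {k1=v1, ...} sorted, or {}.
Answer: {count=31, total=10}

Derivation:
Keep first 9 events (discard last 1):
  after event 1 (t=2: SET max = 28): {max=28}
  after event 2 (t=8: DEL total): {max=28}
  after event 3 (t=13: DEC max by 9): {max=19}
  after event 4 (t=21: DEL max): {}
  after event 5 (t=31: DEL total): {}
  after event 6 (t=34: SET count = -6): {count=-6}
  after event 7 (t=43: SET count = 29): {count=29}
  after event 8 (t=47: INC total by 10): {count=29, total=10}
  after event 9 (t=49: SET count = 31): {count=31, total=10}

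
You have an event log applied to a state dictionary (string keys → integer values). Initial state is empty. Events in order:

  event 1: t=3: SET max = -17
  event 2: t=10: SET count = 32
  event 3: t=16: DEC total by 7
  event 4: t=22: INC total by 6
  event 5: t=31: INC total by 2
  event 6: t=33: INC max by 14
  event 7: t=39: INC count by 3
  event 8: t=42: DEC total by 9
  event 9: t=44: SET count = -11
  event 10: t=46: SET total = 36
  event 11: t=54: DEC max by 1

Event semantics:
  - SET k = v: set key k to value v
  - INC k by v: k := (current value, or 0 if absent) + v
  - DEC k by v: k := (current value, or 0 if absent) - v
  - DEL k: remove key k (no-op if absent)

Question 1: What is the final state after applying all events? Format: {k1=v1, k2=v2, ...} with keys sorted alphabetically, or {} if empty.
  after event 1 (t=3: SET max = -17): {max=-17}
  after event 2 (t=10: SET count = 32): {count=32, max=-17}
  after event 3 (t=16: DEC total by 7): {count=32, max=-17, total=-7}
  after event 4 (t=22: INC total by 6): {count=32, max=-17, total=-1}
  after event 5 (t=31: INC total by 2): {count=32, max=-17, total=1}
  after event 6 (t=33: INC max by 14): {count=32, max=-3, total=1}
  after event 7 (t=39: INC count by 3): {count=35, max=-3, total=1}
  after event 8 (t=42: DEC total by 9): {count=35, max=-3, total=-8}
  after event 9 (t=44: SET count = -11): {count=-11, max=-3, total=-8}
  after event 10 (t=46: SET total = 36): {count=-11, max=-3, total=36}
  after event 11 (t=54: DEC max by 1): {count=-11, max=-4, total=36}

Answer: {count=-11, max=-4, total=36}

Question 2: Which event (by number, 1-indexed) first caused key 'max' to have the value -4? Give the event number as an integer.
Looking for first event where max becomes -4:
  event 1: max = -17
  event 2: max = -17
  event 3: max = -17
  event 4: max = -17
  event 5: max = -17
  event 6: max = -3
  event 7: max = -3
  event 8: max = -3
  event 9: max = -3
  event 10: max = -3
  event 11: max -3 -> -4  <-- first match

Answer: 11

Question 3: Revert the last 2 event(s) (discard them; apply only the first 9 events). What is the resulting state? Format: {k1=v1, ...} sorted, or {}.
Answer: {count=-11, max=-3, total=-8}

Derivation:
Keep first 9 events (discard last 2):
  after event 1 (t=3: SET max = -17): {max=-17}
  after event 2 (t=10: SET count = 32): {count=32, max=-17}
  after event 3 (t=16: DEC total by 7): {count=32, max=-17, total=-7}
  after event 4 (t=22: INC total by 6): {count=32, max=-17, total=-1}
  after event 5 (t=31: INC total by 2): {count=32, max=-17, total=1}
  after event 6 (t=33: INC max by 14): {count=32, max=-3, total=1}
  after event 7 (t=39: INC count by 3): {count=35, max=-3, total=1}
  after event 8 (t=42: DEC total by 9): {count=35, max=-3, total=-8}
  after event 9 (t=44: SET count = -11): {count=-11, max=-3, total=-8}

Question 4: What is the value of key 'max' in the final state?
Track key 'max' through all 11 events:
  event 1 (t=3: SET max = -17): max (absent) -> -17
  event 2 (t=10: SET count = 32): max unchanged
  event 3 (t=16: DEC total by 7): max unchanged
  event 4 (t=22: INC total by 6): max unchanged
  event 5 (t=31: INC total by 2): max unchanged
  event 6 (t=33: INC max by 14): max -17 -> -3
  event 7 (t=39: INC count by 3): max unchanged
  event 8 (t=42: DEC total by 9): max unchanged
  event 9 (t=44: SET count = -11): max unchanged
  event 10 (t=46: SET total = 36): max unchanged
  event 11 (t=54: DEC max by 1): max -3 -> -4
Final: max = -4

Answer: -4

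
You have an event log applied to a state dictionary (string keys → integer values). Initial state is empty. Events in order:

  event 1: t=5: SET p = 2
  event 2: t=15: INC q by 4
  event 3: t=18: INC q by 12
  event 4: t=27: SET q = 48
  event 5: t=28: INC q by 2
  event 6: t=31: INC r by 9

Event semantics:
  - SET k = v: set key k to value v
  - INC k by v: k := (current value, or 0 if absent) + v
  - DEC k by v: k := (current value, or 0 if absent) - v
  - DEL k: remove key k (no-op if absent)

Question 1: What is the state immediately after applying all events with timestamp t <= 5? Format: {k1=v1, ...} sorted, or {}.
Answer: {p=2}

Derivation:
Apply events with t <= 5 (1 events):
  after event 1 (t=5: SET p = 2): {p=2}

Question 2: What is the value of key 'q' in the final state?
Track key 'q' through all 6 events:
  event 1 (t=5: SET p = 2): q unchanged
  event 2 (t=15: INC q by 4): q (absent) -> 4
  event 3 (t=18: INC q by 12): q 4 -> 16
  event 4 (t=27: SET q = 48): q 16 -> 48
  event 5 (t=28: INC q by 2): q 48 -> 50
  event 6 (t=31: INC r by 9): q unchanged
Final: q = 50

Answer: 50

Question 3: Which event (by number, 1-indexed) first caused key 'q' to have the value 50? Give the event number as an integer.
Answer: 5

Derivation:
Looking for first event where q becomes 50:
  event 2: q = 4
  event 3: q = 16
  event 4: q = 48
  event 5: q 48 -> 50  <-- first match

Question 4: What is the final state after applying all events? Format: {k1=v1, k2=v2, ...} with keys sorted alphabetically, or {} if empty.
Answer: {p=2, q=50, r=9}

Derivation:
  after event 1 (t=5: SET p = 2): {p=2}
  after event 2 (t=15: INC q by 4): {p=2, q=4}
  after event 3 (t=18: INC q by 12): {p=2, q=16}
  after event 4 (t=27: SET q = 48): {p=2, q=48}
  after event 5 (t=28: INC q by 2): {p=2, q=50}
  after event 6 (t=31: INC r by 9): {p=2, q=50, r=9}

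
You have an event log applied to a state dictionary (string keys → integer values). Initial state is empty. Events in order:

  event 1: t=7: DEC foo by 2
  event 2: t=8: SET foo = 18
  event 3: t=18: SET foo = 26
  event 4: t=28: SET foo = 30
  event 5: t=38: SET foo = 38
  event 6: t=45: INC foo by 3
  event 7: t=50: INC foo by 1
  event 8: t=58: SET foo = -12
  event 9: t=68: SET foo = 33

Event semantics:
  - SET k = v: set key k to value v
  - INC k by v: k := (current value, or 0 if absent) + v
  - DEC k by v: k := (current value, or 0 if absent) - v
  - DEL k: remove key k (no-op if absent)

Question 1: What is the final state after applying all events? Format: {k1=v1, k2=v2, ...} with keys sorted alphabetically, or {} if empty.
  after event 1 (t=7: DEC foo by 2): {foo=-2}
  after event 2 (t=8: SET foo = 18): {foo=18}
  after event 3 (t=18: SET foo = 26): {foo=26}
  after event 4 (t=28: SET foo = 30): {foo=30}
  after event 5 (t=38: SET foo = 38): {foo=38}
  after event 6 (t=45: INC foo by 3): {foo=41}
  after event 7 (t=50: INC foo by 1): {foo=42}
  after event 8 (t=58: SET foo = -12): {foo=-12}
  after event 9 (t=68: SET foo = 33): {foo=33}

Answer: {foo=33}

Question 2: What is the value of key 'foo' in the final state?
Track key 'foo' through all 9 events:
  event 1 (t=7: DEC foo by 2): foo (absent) -> -2
  event 2 (t=8: SET foo = 18): foo -2 -> 18
  event 3 (t=18: SET foo = 26): foo 18 -> 26
  event 4 (t=28: SET foo = 30): foo 26 -> 30
  event 5 (t=38: SET foo = 38): foo 30 -> 38
  event 6 (t=45: INC foo by 3): foo 38 -> 41
  event 7 (t=50: INC foo by 1): foo 41 -> 42
  event 8 (t=58: SET foo = -12): foo 42 -> -12
  event 9 (t=68: SET foo = 33): foo -12 -> 33
Final: foo = 33

Answer: 33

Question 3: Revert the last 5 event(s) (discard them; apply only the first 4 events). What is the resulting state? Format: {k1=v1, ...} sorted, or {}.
Answer: {foo=30}

Derivation:
Keep first 4 events (discard last 5):
  after event 1 (t=7: DEC foo by 2): {foo=-2}
  after event 2 (t=8: SET foo = 18): {foo=18}
  after event 3 (t=18: SET foo = 26): {foo=26}
  after event 4 (t=28: SET foo = 30): {foo=30}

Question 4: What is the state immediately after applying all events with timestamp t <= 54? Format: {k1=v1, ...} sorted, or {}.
Answer: {foo=42}

Derivation:
Apply events with t <= 54 (7 events):
  after event 1 (t=7: DEC foo by 2): {foo=-2}
  after event 2 (t=8: SET foo = 18): {foo=18}
  after event 3 (t=18: SET foo = 26): {foo=26}
  after event 4 (t=28: SET foo = 30): {foo=30}
  after event 5 (t=38: SET foo = 38): {foo=38}
  after event 6 (t=45: INC foo by 3): {foo=41}
  after event 7 (t=50: INC foo by 1): {foo=42}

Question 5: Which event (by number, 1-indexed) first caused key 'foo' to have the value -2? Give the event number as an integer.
Answer: 1

Derivation:
Looking for first event where foo becomes -2:
  event 1: foo (absent) -> -2  <-- first match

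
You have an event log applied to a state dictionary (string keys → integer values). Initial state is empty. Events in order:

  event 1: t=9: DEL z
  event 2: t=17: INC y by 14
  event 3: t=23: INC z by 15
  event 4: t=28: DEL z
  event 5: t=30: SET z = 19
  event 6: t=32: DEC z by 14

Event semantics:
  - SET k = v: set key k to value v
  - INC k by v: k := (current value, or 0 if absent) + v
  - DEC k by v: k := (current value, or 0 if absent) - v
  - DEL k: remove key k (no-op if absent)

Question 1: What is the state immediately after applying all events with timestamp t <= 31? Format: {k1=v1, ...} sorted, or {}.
Answer: {y=14, z=19}

Derivation:
Apply events with t <= 31 (5 events):
  after event 1 (t=9: DEL z): {}
  after event 2 (t=17: INC y by 14): {y=14}
  after event 3 (t=23: INC z by 15): {y=14, z=15}
  after event 4 (t=28: DEL z): {y=14}
  after event 5 (t=30: SET z = 19): {y=14, z=19}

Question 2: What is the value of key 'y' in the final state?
Answer: 14

Derivation:
Track key 'y' through all 6 events:
  event 1 (t=9: DEL z): y unchanged
  event 2 (t=17: INC y by 14): y (absent) -> 14
  event 3 (t=23: INC z by 15): y unchanged
  event 4 (t=28: DEL z): y unchanged
  event 5 (t=30: SET z = 19): y unchanged
  event 6 (t=32: DEC z by 14): y unchanged
Final: y = 14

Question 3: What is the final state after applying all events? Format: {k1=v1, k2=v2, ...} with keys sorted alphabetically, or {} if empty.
Answer: {y=14, z=5}

Derivation:
  after event 1 (t=9: DEL z): {}
  after event 2 (t=17: INC y by 14): {y=14}
  after event 3 (t=23: INC z by 15): {y=14, z=15}
  after event 4 (t=28: DEL z): {y=14}
  after event 5 (t=30: SET z = 19): {y=14, z=19}
  after event 6 (t=32: DEC z by 14): {y=14, z=5}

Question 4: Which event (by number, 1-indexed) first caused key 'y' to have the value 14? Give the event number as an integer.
Looking for first event where y becomes 14:
  event 2: y (absent) -> 14  <-- first match

Answer: 2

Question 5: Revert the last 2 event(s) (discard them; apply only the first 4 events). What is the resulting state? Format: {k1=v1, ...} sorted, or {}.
Answer: {y=14}

Derivation:
Keep first 4 events (discard last 2):
  after event 1 (t=9: DEL z): {}
  after event 2 (t=17: INC y by 14): {y=14}
  after event 3 (t=23: INC z by 15): {y=14, z=15}
  after event 4 (t=28: DEL z): {y=14}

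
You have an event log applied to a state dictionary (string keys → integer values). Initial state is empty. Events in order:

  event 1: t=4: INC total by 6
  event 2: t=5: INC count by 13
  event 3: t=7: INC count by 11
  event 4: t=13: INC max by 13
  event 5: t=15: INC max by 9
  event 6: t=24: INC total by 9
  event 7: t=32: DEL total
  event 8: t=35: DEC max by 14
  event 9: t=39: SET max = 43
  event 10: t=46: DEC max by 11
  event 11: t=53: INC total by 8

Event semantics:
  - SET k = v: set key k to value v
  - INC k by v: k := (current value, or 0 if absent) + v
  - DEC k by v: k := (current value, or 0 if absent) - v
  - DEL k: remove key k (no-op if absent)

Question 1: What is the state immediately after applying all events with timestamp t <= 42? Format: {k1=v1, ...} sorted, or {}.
Apply events with t <= 42 (9 events):
  after event 1 (t=4: INC total by 6): {total=6}
  after event 2 (t=5: INC count by 13): {count=13, total=6}
  after event 3 (t=7: INC count by 11): {count=24, total=6}
  after event 4 (t=13: INC max by 13): {count=24, max=13, total=6}
  after event 5 (t=15: INC max by 9): {count=24, max=22, total=6}
  after event 6 (t=24: INC total by 9): {count=24, max=22, total=15}
  after event 7 (t=32: DEL total): {count=24, max=22}
  after event 8 (t=35: DEC max by 14): {count=24, max=8}
  after event 9 (t=39: SET max = 43): {count=24, max=43}

Answer: {count=24, max=43}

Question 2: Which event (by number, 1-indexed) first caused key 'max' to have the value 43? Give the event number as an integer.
Answer: 9

Derivation:
Looking for first event where max becomes 43:
  event 4: max = 13
  event 5: max = 22
  event 6: max = 22
  event 7: max = 22
  event 8: max = 8
  event 9: max 8 -> 43  <-- first match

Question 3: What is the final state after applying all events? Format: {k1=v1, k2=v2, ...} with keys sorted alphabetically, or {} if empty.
Answer: {count=24, max=32, total=8}

Derivation:
  after event 1 (t=4: INC total by 6): {total=6}
  after event 2 (t=5: INC count by 13): {count=13, total=6}
  after event 3 (t=7: INC count by 11): {count=24, total=6}
  after event 4 (t=13: INC max by 13): {count=24, max=13, total=6}
  after event 5 (t=15: INC max by 9): {count=24, max=22, total=6}
  after event 6 (t=24: INC total by 9): {count=24, max=22, total=15}
  after event 7 (t=32: DEL total): {count=24, max=22}
  after event 8 (t=35: DEC max by 14): {count=24, max=8}
  after event 9 (t=39: SET max = 43): {count=24, max=43}
  after event 10 (t=46: DEC max by 11): {count=24, max=32}
  after event 11 (t=53: INC total by 8): {count=24, max=32, total=8}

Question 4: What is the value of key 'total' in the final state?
Track key 'total' through all 11 events:
  event 1 (t=4: INC total by 6): total (absent) -> 6
  event 2 (t=5: INC count by 13): total unchanged
  event 3 (t=7: INC count by 11): total unchanged
  event 4 (t=13: INC max by 13): total unchanged
  event 5 (t=15: INC max by 9): total unchanged
  event 6 (t=24: INC total by 9): total 6 -> 15
  event 7 (t=32: DEL total): total 15 -> (absent)
  event 8 (t=35: DEC max by 14): total unchanged
  event 9 (t=39: SET max = 43): total unchanged
  event 10 (t=46: DEC max by 11): total unchanged
  event 11 (t=53: INC total by 8): total (absent) -> 8
Final: total = 8

Answer: 8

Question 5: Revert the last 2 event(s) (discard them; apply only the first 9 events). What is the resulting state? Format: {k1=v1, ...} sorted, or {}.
Answer: {count=24, max=43}

Derivation:
Keep first 9 events (discard last 2):
  after event 1 (t=4: INC total by 6): {total=6}
  after event 2 (t=5: INC count by 13): {count=13, total=6}
  after event 3 (t=7: INC count by 11): {count=24, total=6}
  after event 4 (t=13: INC max by 13): {count=24, max=13, total=6}
  after event 5 (t=15: INC max by 9): {count=24, max=22, total=6}
  after event 6 (t=24: INC total by 9): {count=24, max=22, total=15}
  after event 7 (t=32: DEL total): {count=24, max=22}
  after event 8 (t=35: DEC max by 14): {count=24, max=8}
  after event 9 (t=39: SET max = 43): {count=24, max=43}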